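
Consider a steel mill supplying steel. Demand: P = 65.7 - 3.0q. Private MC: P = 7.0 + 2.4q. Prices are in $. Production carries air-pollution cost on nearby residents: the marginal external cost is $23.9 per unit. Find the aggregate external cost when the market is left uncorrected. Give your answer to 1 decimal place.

Market equilibrium (private): 7.0 + 2.4q = 65.7 - 3.0q → q_m = 10.8704.
Total external cost = MEC × q_m = 23.9 × 10.8704 = 259.8026.

$259.8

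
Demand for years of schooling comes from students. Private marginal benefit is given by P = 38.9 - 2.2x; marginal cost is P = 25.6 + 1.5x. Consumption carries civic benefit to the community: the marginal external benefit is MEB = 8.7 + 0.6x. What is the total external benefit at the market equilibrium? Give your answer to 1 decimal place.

Market equilibrium (private): 25.6 + 1.5x = 38.9 - 2.2x → x_m = 3.5946.
Total external benefit = ∫₀^{x_m} (8.7 + 0.6x) dx = 8.7×3.5946 + ½×0.6×3.5946² = 35.1494.

35.1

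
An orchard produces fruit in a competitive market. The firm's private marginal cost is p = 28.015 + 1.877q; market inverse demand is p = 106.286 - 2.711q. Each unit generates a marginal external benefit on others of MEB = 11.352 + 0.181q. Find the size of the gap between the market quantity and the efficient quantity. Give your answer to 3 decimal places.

Market equilibrium (private): 28.015 + 1.877q = 106.286 - 2.711q → q_m = 17.0599.
Social marginal cost = private MC − MEB = 16.663 + 1.696q.
Set SMC = demand: 16.663 + 1.696q = 106.286 - 2.711q → q* = 20.3365.
Gap = |17.0599 − 20.3365| = 3.2766.

3.277 units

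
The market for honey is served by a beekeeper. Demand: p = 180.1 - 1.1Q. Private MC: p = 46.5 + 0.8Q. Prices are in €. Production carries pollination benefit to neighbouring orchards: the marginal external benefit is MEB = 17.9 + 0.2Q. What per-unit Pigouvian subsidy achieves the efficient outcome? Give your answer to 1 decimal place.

Social marginal cost = private MC − MEB = 28.6 + 0.6Q.
Set SMC = demand: 28.6 + 0.6Q = 180.1 - 1.1Q → Q* = 89.1176.
The Pigouvian subsidy equals MEB at Q*: 17.9 + 0.2×89.1176 = 35.7235.

subsidy = €35.7 per unit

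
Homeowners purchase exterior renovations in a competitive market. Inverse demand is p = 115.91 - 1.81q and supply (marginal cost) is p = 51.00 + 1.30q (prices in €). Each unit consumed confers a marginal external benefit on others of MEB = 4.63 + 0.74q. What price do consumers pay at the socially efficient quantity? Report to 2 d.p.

Social marginal benefit = demand + MEB = 120.54 - 1.07q.
Set SMB = MC: 120.54 - 1.07q = 51.00 + 1.30q → q* = 29.3418.
Consumer price on the demand curve at q*: 115.91 − 1.81×29.3418 = 62.8013.

P = €62.80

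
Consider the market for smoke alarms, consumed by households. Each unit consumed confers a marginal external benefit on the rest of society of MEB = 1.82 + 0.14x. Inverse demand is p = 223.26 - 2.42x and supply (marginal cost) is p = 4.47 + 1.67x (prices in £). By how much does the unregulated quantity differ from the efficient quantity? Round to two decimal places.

Market equilibrium (private): 4.47 + 1.67x = 223.26 - 2.42x → x_m = 53.4939.
Social marginal benefit = demand + MEB = 225.08 - 2.28x.
Set SMB = MC: 225.08 - 2.28x = 4.47 + 1.67x → x* = 55.8506.
Gap = |53.4939 − 55.8506| = 2.3567.

2.36 units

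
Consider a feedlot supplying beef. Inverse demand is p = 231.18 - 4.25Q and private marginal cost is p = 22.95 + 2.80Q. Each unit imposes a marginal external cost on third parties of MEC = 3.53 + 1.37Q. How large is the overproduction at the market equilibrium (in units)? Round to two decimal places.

5.23 units

Market equilibrium (private): 22.95 + 2.80Q = 231.18 - 4.25Q → Q_m = 29.5362.
Social marginal cost = private MC + MEC = 26.48 + 4.17Q.
Set SMC = demand: 26.48 + 4.17Q = 231.18 - 4.25Q → Q* = 24.3112.
Gap = |29.5362 − 24.3112| = 5.2250.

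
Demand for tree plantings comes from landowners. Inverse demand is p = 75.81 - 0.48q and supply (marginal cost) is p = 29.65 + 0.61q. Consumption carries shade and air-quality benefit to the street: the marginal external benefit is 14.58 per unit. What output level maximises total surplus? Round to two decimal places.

Social marginal benefit = demand + MEB = 90.39 - 0.48q.
Set SMB = MC: 90.39 - 0.48q = 29.65 + 0.61q → q* = 55.7248.

q* = 55.72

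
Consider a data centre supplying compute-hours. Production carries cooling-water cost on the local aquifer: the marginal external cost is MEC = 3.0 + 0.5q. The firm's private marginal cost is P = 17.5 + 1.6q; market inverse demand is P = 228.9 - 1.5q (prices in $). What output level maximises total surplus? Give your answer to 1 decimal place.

q* = 57.9

Social marginal cost = private MC + MEC = 20.5 + 2.1q.
Set SMC = demand: 20.5 + 2.1q = 228.9 - 1.5q → q* = 57.8889.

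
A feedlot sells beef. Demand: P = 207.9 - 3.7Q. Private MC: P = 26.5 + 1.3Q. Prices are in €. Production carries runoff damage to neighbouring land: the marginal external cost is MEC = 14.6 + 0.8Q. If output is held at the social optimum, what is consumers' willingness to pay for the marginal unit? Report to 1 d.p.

Social marginal cost = private MC + MEC = 41.1 + 2.1Q.
Set SMC = demand: 41.1 + 2.1Q = 207.9 - 3.7Q → Q* = 28.7586.
Consumer price on the demand curve at Q*: 207.9 − 3.7×28.7586 = 101.4932.

P = €101.5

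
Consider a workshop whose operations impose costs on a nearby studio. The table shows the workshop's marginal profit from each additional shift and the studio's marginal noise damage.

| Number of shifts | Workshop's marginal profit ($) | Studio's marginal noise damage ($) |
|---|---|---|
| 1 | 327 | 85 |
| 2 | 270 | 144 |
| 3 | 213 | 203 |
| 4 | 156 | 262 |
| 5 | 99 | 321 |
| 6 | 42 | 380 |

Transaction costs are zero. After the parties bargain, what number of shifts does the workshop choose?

3

Bargaining reaches the level where marginal profit last exceeds marginal noise damage.
That holds through level 3 (213 ≥ 203) but not at 4 (156 < 262).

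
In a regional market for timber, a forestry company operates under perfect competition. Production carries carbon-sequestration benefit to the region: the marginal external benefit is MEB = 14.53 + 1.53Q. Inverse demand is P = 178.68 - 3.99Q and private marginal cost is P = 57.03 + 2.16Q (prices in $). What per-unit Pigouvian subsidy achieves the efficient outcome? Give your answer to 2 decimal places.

subsidy = $59.63 per unit

Social marginal cost = private MC − MEB = 42.50 + 0.63Q.
Set SMC = demand: 42.50 + 0.63Q = 178.68 - 3.99Q → Q* = 29.4762.
The Pigouvian subsidy equals MEB at Q*: 14.53 + 1.53×29.4762 = 59.6286.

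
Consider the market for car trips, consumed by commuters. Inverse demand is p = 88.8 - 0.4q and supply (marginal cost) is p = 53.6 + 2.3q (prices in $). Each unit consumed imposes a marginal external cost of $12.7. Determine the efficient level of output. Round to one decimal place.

q* = 8.3

Social marginal benefit = demand − MEC = 76.1 - 0.4q.
Set SMB = MC: 76.1 - 0.4q = 53.6 + 2.3q → q* = 8.3333.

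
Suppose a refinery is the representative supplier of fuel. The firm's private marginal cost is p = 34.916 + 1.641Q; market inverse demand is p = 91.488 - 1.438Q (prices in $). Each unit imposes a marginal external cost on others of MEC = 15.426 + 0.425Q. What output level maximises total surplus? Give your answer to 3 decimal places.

Q* = 11.743

Social marginal cost = private MC + MEC = 50.342 + 2.066Q.
Set SMC = demand: 50.342 + 2.066Q = 91.488 - 1.438Q → Q* = 11.7426.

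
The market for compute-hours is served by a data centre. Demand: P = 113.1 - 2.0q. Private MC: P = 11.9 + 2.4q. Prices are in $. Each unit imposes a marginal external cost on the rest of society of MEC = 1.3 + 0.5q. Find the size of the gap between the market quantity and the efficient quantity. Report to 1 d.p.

2.6 units

Market equilibrium (private): 11.9 + 2.4q = 113.1 - 2.0q → q_m = 23.0000.
Social marginal cost = private MC + MEC = 13.2 + 2.9q.
Set SMC = demand: 13.2 + 2.9q = 113.1 - 2.0q → q* = 20.3878.
Gap = |23.0000 − 20.3878| = 2.6122.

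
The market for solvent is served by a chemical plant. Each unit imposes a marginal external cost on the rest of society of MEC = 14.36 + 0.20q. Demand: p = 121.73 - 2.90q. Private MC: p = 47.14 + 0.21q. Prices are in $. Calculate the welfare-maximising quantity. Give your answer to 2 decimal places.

Social marginal cost = private MC + MEC = 61.50 + 0.41q.
Set SMC = demand: 61.50 + 0.41q = 121.73 - 2.90q → q* = 18.1964.

q* = 18.20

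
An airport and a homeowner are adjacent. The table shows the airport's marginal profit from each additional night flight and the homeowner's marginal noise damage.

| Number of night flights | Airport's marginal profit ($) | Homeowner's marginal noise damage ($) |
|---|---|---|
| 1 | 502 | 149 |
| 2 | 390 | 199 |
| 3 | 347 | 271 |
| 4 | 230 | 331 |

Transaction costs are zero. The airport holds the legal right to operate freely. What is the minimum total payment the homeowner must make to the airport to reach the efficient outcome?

Left alone the airport would choose level 4 (marginal profit stays positive).
Efficient level: k* = 3 (marginal profit ≥ marginal noise damage through 3).
The homeowner must at least cover the airport's forgone profit from cutting 4→3: 230 = 230.

$230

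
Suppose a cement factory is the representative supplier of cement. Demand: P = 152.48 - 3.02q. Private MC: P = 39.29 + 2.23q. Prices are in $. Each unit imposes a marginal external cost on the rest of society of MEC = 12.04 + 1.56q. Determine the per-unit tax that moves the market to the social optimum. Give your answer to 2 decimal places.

Social marginal cost = private MC + MEC = 51.33 + 3.79q.
Set SMC = demand: 51.33 + 3.79q = 152.48 - 3.02q → q* = 14.8532.
The Pigouvian tax equals MEC at q*: 12.04 + 1.56×14.8532 = 35.2110.

tax = $35.21 per unit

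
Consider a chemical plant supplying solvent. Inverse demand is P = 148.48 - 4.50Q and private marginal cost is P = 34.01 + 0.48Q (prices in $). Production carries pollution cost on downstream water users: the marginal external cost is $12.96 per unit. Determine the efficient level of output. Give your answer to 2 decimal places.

Social marginal cost = private MC + MEC = 46.97 + 0.48Q.
Set SMC = demand: 46.97 + 0.48Q = 148.48 - 4.50Q → Q* = 20.3835.

Q* = 20.38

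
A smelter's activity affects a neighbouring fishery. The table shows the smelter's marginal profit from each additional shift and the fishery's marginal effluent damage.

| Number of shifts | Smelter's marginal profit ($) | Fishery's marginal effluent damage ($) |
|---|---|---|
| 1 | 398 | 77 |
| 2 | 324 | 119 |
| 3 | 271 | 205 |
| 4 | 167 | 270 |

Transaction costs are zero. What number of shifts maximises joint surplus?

Bargaining reaches the level where marginal profit last exceeds marginal effluent damage.
That holds through level 3 (271 ≥ 205) but not at 4 (167 < 270).

3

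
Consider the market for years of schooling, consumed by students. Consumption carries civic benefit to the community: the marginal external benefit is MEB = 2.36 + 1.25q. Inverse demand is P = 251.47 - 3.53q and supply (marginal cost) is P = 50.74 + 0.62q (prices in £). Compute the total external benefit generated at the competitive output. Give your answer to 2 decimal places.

£1576.36

Market equilibrium (private): 50.74 + 0.62q = 251.47 - 3.53q → q_m = 48.3687.
Total external benefit = ∫₀^{q_m} (2.36 + 1.25q) dq = 2.36×48.3687 + ½×1.25×48.3687² = 1576.3571.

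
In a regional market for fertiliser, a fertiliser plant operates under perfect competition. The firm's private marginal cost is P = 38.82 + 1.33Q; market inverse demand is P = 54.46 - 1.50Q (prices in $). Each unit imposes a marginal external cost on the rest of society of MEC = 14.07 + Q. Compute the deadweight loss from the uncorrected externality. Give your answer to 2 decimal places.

Market equilibrium (private): 38.82 + 1.33Q = 54.46 - 1.50Q → Q_m = 5.5265.
Social marginal cost = private MC + MEC = 52.89 + 2.33Q.
Set SMC = demand: 52.89 + 2.33Q = 54.46 - 1.50Q → Q* = 0.4099.
The welfare-loss triangle has base |Q_m − Q*| and height MEC(Q_m) (the vertical gap between SMC and demand is zero at Q* and MEC at Q_m).
DWL = ½ × 5.1166 × 19.5965 = 50.1337.

DWL = $50.13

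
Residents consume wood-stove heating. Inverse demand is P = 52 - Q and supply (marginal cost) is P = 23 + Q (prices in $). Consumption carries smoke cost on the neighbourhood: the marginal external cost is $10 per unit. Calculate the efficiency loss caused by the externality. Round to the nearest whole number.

DWL = $25

Market equilibrium (private): 23 + Q = 52 - Q → Q_m = 14.5000.
Social marginal benefit = demand − MEC = 42 - Q.
Set SMB = MC: 42 - Q = 23 + Q → Q* = 9.5000.
Height of the DWL triangle at Q_m is MC(Q_m) − SMB(Q_m) = MEC(Q_m) = 10.0000.
DWL = ½ × 5.0000 × 10.0000 = 25.0000.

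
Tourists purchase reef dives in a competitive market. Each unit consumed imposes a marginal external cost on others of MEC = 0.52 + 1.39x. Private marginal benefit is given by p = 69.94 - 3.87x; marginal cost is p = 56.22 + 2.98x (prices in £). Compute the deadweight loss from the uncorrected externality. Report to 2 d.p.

DWL = £0.66

Market equilibrium (private): 56.22 + 2.98x = 69.94 - 3.87x → x_m = 2.0029.
Social marginal benefit = demand − MEC = 69.42 - 5.26x.
Set SMB = MC: 69.42 - 5.26x = 56.22 + 2.98x → x* = 1.6019.
The loss is the area between SMB and MC from x* to x_m; with linear curves that's a triangle of height MEC(x_m).
DWL = ½ × 0.4010 × 3.3041 = 0.6625.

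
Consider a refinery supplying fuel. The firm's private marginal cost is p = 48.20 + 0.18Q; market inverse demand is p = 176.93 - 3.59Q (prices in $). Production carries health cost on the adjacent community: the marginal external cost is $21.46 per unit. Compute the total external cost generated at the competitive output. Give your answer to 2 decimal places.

$732.77

Market equilibrium (private): 48.20 + 0.18Q = 176.93 - 3.59Q → Q_m = 34.1459.
Total external cost = MEC × Q_m = 21.46 × 34.1459 = 732.7710.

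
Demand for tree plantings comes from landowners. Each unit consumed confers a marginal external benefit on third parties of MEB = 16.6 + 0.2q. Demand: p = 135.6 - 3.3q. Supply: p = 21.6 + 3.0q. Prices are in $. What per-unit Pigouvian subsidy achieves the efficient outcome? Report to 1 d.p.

subsidy = $20.9 per unit

Social marginal benefit = demand + MEB = 152.2 - 3.1q.
Set SMB = MC: 152.2 - 3.1q = 21.6 + 3.0q → q* = 21.4098.
The Pigouvian subsidy equals MEB at q*: 16.6 + 0.2×21.4098 = 20.8820.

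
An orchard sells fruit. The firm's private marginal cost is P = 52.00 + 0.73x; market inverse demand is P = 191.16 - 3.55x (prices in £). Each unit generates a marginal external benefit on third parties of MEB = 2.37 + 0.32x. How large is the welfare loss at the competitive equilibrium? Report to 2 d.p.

Market equilibrium (private): 52.00 + 0.73x = 191.16 - 3.55x → x_m = 32.5140.
Social marginal cost = private MC − MEB = 49.63 + 0.41x.
Set SMC = demand: 49.63 + 0.41x = 191.16 - 3.55x → x* = 35.7399.
The welfare-loss triangle has base |x_m − x*| and height MEB(x_m) (the vertical gap between SMC and demand is zero at x* and MEB at x_m).
DWL = ½ × 3.2259 × 12.7745 = 20.6046.

DWL = £20.60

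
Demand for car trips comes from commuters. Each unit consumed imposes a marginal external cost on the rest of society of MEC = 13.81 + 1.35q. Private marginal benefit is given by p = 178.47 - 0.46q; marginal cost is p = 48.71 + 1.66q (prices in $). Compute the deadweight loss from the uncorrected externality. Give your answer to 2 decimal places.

DWL = $1340.16

Market equilibrium (private): 48.71 + 1.66q = 178.47 - 0.46q → q_m = 61.2075.
Social marginal benefit = demand − MEC = 164.66 - 1.81q.
Set SMB = MC: 164.66 - 1.81q = 48.71 + 1.66q → q* = 33.4150.
Height of the DWL triangle at q_m is MC(q_m) − SMB(q_m) = MEC(q_m) = 96.4402.
DWL = ½ × 27.7925 × 96.4402 = 1340.1571.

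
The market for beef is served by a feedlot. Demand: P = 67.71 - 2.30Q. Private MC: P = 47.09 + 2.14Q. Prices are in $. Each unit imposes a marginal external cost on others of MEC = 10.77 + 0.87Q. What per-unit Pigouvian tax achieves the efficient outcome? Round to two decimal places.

tax = $12.38 per unit

Social marginal cost = private MC + MEC = 57.86 + 3.01Q.
Set SMC = demand: 57.86 + 3.01Q = 67.71 - 2.30Q → Q* = 1.8550.
The Pigouvian tax equals MEC at Q*: 10.77 + 0.87×1.8550 = 12.3839.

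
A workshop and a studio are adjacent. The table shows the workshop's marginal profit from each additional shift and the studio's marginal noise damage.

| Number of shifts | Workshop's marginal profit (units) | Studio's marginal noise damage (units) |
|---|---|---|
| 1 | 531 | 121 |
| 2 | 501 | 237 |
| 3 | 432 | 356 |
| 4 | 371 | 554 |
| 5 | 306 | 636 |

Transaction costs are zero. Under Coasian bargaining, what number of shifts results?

Bargaining reaches the level where marginal profit last exceeds marginal noise damage.
That holds through level 3 (432 ≥ 356) but not at 4 (371 < 554).

3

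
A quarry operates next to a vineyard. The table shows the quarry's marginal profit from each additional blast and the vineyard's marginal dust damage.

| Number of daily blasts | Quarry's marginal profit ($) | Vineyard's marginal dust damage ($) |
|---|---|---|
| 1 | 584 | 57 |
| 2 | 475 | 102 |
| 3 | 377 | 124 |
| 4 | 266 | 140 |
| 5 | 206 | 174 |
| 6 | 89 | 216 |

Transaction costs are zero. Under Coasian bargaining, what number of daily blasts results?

5

Bargaining reaches the level where marginal profit last exceeds marginal dust damage.
That holds through level 5 (206 ≥ 174) but not at 6 (89 < 216).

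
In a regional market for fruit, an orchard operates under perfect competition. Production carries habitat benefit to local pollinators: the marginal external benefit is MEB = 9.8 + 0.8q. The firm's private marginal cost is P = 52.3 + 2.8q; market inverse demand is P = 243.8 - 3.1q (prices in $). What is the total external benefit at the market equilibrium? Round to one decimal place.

Market equilibrium (private): 52.3 + 2.8q = 243.8 - 3.1q → q_m = 32.4576.
Total external benefit = ∫₀^{q_m} (9.8 + 0.8q) dq = 9.8×32.4576 + ½×0.8×32.4576² = 739.4828.

$739.5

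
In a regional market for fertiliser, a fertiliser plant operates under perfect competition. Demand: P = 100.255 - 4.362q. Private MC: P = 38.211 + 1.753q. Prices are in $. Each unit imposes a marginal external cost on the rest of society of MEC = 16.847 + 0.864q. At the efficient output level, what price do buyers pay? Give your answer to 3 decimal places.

P = $72.006

Social marginal cost = private MC + MEC = 55.058 + 2.617q.
Set SMC = demand: 55.058 + 2.617q = 100.255 - 4.362q → q* = 6.4761.
Consumer price on the demand curve at q*: 100.255 − 4.362×6.4761 = 72.0063.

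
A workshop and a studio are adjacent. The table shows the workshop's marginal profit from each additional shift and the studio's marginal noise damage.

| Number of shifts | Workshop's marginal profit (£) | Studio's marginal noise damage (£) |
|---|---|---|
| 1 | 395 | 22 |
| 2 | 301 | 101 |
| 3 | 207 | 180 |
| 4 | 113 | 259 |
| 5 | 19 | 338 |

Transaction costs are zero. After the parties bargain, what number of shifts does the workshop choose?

Bargaining reaches the level where marginal profit last exceeds marginal noise damage.
That holds through level 3 (207 ≥ 180) but not at 4 (113 < 259).

3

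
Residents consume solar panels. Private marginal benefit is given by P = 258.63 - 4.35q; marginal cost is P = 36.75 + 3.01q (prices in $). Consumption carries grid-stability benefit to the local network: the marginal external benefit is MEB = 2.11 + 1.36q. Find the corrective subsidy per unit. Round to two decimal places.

subsidy = $52.88 per unit

Social marginal benefit = demand + MEB = 260.74 - 2.99q.
Set SMB = MC: 260.74 - 2.99q = 36.75 + 3.01q → q* = 37.3317.
The Pigouvian subsidy equals MEB at q*: 2.11 + 1.36×37.3317 = 52.8811.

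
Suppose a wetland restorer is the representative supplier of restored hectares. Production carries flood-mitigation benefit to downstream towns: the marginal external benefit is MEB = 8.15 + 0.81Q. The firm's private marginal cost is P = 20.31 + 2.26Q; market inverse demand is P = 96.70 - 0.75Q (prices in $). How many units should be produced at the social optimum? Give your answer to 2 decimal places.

Social marginal cost = private MC − MEB = 12.16 + 1.45Q.
Set SMC = demand: 12.16 + 1.45Q = 96.70 - 0.75Q → Q* = 38.4273.

Q* = 38.43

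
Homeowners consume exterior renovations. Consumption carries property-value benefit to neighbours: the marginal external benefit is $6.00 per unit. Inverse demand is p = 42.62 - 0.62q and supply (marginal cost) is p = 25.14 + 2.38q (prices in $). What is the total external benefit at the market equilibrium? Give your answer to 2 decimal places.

$34.96

Market equilibrium (private): 25.14 + 2.38q = 42.62 - 0.62q → q_m = 5.8267.
Total external benefit = MEB × q_m = 6.00 × 5.8267 = 34.9602.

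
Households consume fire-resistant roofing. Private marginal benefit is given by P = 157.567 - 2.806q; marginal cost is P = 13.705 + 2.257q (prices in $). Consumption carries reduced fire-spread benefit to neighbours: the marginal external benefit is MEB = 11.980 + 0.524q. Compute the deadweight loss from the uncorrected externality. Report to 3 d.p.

Market equilibrium (private): 13.705 + 2.257q = 157.567 - 2.806q → q_m = 28.4144.
Social marginal benefit = demand + MEB = 169.547 - 2.282q.
Set SMB = MC: 169.547 - 2.282q = 13.705 + 2.257q → q* = 34.3340.
Between q* and q_m the wedge SMB − MC runs linearly from 0 to MEB(q_m), so the loss is a triangle.
DWL = ½ × 5.9196 × 26.8691 = 79.5272.

DWL = $79.527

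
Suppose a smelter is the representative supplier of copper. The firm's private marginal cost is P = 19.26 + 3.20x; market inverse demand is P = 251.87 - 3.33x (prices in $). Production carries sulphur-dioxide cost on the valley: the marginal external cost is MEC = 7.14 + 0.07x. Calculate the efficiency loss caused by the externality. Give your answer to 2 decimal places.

DWL = $7.03

Market equilibrium (private): 19.26 + 3.20x = 251.87 - 3.33x → x_m = 35.6217.
Social marginal cost = private MC + MEC = 26.40 + 3.27x.
Set SMC = demand: 26.40 + 3.27x = 251.87 - 3.33x → x* = 34.1621.
The loss is the area between SMC and demand from x* to x_m; with linear curves that's a triangle of height MEC(x_m).
DWL = ½ × 1.4596 × 9.6335 = 7.0305.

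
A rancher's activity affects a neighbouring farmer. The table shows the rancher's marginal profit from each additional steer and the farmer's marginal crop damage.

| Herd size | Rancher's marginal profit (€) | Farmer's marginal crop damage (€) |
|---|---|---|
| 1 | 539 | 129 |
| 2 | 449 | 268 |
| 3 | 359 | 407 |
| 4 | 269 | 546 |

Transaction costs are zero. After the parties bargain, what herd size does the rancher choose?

Bargaining reaches the level where marginal profit last exceeds marginal crop damage.
That holds through level 2 (449 ≥ 268) but not at 3 (359 < 407).

2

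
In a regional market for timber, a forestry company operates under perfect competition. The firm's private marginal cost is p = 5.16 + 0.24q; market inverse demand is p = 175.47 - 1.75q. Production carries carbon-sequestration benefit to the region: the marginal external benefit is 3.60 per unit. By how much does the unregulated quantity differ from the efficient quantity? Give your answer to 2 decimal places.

1.81 units

Market equilibrium (private): 5.16 + 0.24q = 175.47 - 1.75q → q_m = 85.5829.
Social marginal cost = private MC − MEB = 1.56 + 0.24q.
Set SMC = demand: 1.56 + 0.24q = 175.47 - 1.75q → q* = 87.3920.
Gap = |85.5829 − 87.3920| = 1.8091.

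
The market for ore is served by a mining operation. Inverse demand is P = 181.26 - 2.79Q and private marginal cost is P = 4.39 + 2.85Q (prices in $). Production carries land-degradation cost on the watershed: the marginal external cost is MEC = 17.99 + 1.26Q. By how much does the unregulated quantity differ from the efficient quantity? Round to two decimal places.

Market equilibrium (private): 4.39 + 2.85Q = 181.26 - 2.79Q → Q_m = 31.3599.
Social marginal cost = private MC + MEC = 22.38 + 4.11Q.
Set SMC = demand: 22.38 + 4.11Q = 181.26 - 2.79Q → Q* = 23.0261.
Gap = |31.3599 − 23.0261| = 8.3338.

8.33 units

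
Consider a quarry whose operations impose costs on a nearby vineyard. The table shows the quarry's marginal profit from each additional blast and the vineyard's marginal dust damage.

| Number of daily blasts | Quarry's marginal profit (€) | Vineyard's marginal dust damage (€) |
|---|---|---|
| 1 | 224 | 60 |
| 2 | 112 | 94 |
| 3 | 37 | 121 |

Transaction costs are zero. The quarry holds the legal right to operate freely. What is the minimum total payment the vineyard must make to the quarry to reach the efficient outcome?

Left alone the quarry would choose level 3 (marginal profit stays positive).
Efficient level: k* = 2 (marginal profit ≥ marginal dust damage through 2).
The vineyard must at least cover the quarry's forgone profit from cutting 3→2: 37 = 37.

€37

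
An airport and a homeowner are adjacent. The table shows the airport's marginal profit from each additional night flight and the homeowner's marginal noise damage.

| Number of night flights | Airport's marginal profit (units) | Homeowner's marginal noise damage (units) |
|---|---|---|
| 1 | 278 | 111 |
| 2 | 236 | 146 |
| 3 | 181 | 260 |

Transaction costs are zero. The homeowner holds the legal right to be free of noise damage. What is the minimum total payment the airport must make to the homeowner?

257

Efficient level: marginal profit ≥ marginal noise damage through level 2, so k* = 2.
With the homeowner holding the right, the airport must at least compensate total damage at k*: 111 + 146 = 257.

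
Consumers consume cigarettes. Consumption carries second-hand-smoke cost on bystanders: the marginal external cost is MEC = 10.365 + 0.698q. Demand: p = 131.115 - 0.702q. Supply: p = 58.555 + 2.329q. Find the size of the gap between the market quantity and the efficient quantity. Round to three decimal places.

7.261 units

Market equilibrium (private): 58.555 + 2.329q = 131.115 - 0.702q → q_m = 23.9393.
Social marginal benefit = demand − MEC = 120.750 - 1.400q.
Set SMB = MC: 120.750 - 1.400q = 58.555 + 2.329q → q* = 16.6787.
Gap = |23.9393 − 16.6787| = 7.2606.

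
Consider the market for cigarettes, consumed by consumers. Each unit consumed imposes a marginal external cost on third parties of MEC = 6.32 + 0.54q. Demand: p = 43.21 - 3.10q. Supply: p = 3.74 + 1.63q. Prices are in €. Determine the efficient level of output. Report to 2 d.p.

q* = 6.29

Social marginal benefit = demand − MEC = 36.89 - 3.64q.
Set SMB = MC: 36.89 - 3.64q = 3.74 + 1.63q → q* = 6.2903.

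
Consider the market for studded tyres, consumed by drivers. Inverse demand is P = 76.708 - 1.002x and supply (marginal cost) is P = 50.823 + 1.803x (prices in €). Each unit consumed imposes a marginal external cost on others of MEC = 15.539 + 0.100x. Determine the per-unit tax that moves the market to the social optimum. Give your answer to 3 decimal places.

tax = €15.895 per unit

Social marginal benefit = demand − MEC = 61.169 - 1.102x.
Set SMB = MC: 61.169 - 1.102x = 50.823 + 1.803x → x* = 3.5614.
The Pigouvian tax equals MEC at x*: 15.539 + 0.100×3.5614 = 15.8951.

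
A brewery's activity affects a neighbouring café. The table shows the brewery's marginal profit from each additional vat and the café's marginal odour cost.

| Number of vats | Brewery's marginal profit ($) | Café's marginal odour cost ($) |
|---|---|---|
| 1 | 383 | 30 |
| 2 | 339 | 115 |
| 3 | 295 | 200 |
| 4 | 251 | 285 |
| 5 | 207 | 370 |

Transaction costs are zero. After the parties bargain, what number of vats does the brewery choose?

Bargaining reaches the level where marginal profit last exceeds marginal odour cost.
That holds through level 3 (295 ≥ 200) but not at 4 (251 < 285).

3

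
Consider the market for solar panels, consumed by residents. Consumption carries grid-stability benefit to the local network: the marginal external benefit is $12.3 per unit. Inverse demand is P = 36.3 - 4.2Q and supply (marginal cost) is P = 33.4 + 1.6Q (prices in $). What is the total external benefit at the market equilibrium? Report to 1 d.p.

$6.2

Market equilibrium (private): 33.4 + 1.6Q = 36.3 - 4.2Q → Q_m = 0.5000.
Total external benefit = MEB × Q_m = 12.3 × 0.5000 = 6.1500.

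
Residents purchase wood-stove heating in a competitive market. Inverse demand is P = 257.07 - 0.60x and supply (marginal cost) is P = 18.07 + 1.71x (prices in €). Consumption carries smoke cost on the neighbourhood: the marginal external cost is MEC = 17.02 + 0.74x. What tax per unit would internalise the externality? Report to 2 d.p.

tax = €70.88 per unit

Social marginal benefit = demand − MEC = 240.05 - 1.34x.
Set SMB = MC: 240.05 - 1.34x = 18.07 + 1.71x → x* = 72.7803.
The Pigouvian tax equals MEC at x*: 17.02 + 0.74×72.7803 = 70.8774.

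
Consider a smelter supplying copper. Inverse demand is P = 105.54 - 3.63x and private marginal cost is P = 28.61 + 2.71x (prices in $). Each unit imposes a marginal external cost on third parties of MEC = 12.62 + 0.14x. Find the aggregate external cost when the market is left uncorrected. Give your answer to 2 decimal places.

$163.44

Market equilibrium (private): 28.61 + 2.71x = 105.54 - 3.63x → x_m = 12.1341.
Total external cost = ∫₀^{x_m} (12.62 + 0.14x) dx = 12.62×12.1341 + ½×0.14×12.1341² = 163.4389.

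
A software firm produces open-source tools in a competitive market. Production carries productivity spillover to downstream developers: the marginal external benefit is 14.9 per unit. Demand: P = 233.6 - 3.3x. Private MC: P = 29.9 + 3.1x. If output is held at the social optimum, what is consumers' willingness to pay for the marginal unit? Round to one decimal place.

Social marginal cost = private MC − MEB = 15.0 + 3.1x.
Set SMC = demand: 15.0 + 3.1x = 233.6 - 3.3x → x* = 34.1563.
Consumer price on the demand curve at x*: 233.6 − 3.3×34.1563 = 120.8842.

P = 120.9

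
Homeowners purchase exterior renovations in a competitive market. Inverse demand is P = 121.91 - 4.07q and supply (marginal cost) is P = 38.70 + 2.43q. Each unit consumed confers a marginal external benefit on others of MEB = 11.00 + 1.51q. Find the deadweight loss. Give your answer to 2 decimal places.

DWL = 92.18

Market equilibrium (private): 38.70 + 2.43q = 121.91 - 4.07q → q_m = 12.8015.
Social marginal benefit = demand + MEB = 132.91 - 2.56q.
Set SMB = MC: 132.91 - 2.56q = 38.70 + 2.43q → q* = 18.8798.
The welfare-loss triangle has base |q_m − q*| and height MEB(q_m) (the vertical gap between SMB and MC is zero at q* and MEB at q_m).
DWL = ½ × 6.0783 × 30.3303 = 92.1783.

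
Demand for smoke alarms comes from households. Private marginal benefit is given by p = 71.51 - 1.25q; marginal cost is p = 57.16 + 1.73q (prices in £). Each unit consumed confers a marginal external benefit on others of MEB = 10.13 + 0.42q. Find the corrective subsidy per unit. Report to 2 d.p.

subsidy = £14.15 per unit

Social marginal benefit = demand + MEB = 81.64 - 0.83q.
Set SMB = MC: 81.64 - 0.83q = 57.16 + 1.73q → q* = 9.5625.
The Pigouvian subsidy equals MEB at q*: 10.13 + 0.42×9.5625 = 14.1463.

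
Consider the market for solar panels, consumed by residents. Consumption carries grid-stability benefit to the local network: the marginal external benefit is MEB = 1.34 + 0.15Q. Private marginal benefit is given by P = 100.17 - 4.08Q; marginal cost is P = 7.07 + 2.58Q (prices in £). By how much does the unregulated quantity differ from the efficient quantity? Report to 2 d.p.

Market equilibrium (private): 7.07 + 2.58Q = 100.17 - 4.08Q → Q_m = 13.9790.
Social marginal benefit = demand + MEB = 101.51 - 3.93Q.
Set SMB = MC: 101.51 - 3.93Q = 7.07 + 2.58Q → Q* = 14.5069.
Gap = |13.9790 − 14.5069| = 0.5279.

0.53 units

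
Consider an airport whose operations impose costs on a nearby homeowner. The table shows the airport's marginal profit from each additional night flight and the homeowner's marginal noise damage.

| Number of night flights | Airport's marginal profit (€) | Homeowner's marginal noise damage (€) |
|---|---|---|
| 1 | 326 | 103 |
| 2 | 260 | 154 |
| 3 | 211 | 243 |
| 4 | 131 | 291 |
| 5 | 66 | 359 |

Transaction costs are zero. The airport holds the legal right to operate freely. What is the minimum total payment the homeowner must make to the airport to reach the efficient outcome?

Left alone the airport would choose level 5 (marginal profit stays positive).
Efficient level: k* = 2 (marginal profit ≥ marginal noise damage through 2).
The homeowner must at least cover the airport's forgone profit from cutting 5→2: 211 + 131 + 66 = 408.

€408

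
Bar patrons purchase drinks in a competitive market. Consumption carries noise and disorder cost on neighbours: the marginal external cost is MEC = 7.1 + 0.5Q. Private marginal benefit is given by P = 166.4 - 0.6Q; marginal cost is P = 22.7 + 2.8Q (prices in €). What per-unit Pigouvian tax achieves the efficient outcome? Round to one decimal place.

Social marginal benefit = demand − MEC = 159.3 - 1.1Q.
Set SMB = MC: 159.3 - 1.1Q = 22.7 + 2.8Q → Q* = 35.0256.
The Pigouvian tax equals MEC at Q*: 7.1 + 0.5×35.0256 = 24.6128.

tax = €24.6 per unit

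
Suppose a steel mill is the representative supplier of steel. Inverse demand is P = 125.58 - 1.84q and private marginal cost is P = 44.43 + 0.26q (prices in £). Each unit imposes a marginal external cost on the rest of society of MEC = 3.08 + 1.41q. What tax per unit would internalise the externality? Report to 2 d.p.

tax = £34.44 per unit

Social marginal cost = private MC + MEC = 47.51 + 1.67q.
Set SMC = demand: 47.51 + 1.67q = 125.58 - 1.84q → q* = 22.2422.
The Pigouvian tax equals MEC at q*: 3.08 + 1.41×22.2422 = 34.4415.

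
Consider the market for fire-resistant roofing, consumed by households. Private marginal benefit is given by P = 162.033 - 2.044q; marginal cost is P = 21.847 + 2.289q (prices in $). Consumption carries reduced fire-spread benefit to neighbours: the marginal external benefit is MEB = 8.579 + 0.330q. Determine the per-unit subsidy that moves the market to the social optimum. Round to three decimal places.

Social marginal benefit = demand + MEB = 170.612 - 1.714q.
Set SMB = MC: 170.612 - 1.714q = 21.847 + 2.289q → q* = 37.1634.
The Pigouvian subsidy equals MEB at q*: 8.579 + 0.330×37.1634 = 20.8429.

subsidy = $20.843 per unit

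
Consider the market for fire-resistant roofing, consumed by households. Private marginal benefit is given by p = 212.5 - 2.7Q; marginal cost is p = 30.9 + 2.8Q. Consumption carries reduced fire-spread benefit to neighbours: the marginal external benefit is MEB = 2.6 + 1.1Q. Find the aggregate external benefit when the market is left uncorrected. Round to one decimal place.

Market equilibrium (private): 30.9 + 2.8Q = 212.5 - 2.7Q → Q_m = 33.0182.
Total external benefit = ∫₀^{Q_m} (2.6 + 1.1Q) dQ = 2.6×33.0182 + ½×1.1×33.0182² = 685.4582.

685.5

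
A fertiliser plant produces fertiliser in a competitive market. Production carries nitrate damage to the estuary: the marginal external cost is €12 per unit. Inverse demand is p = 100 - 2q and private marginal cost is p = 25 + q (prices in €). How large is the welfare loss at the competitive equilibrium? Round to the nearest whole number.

DWL = €24

Market equilibrium (private): 25 + q = 100 - 2q → q_m = 25.0000.
Social marginal cost = private MC + MEC = 37 + q.
Set SMC = demand: 37 + q = 100 - 2q → q* = 21.0000.
The loss is the area between SMC and demand from q* to q_m; with linear curves that's a triangle of height MEC(q_m).
DWL = ½ × 4.0000 × 12.0000 = 24.0000.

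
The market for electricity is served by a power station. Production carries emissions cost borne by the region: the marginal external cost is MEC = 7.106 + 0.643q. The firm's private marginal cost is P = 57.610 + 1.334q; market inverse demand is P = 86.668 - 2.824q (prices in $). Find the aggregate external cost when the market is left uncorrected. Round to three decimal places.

$65.362

Market equilibrium (private): 57.610 + 1.334q = 86.668 - 2.824q → q_m = 6.9885.
Total external cost = ∫₀^{q_m} (7.106 + 0.643q) dq = 7.106×6.9885 + ½×0.643×6.9885² = 65.3621.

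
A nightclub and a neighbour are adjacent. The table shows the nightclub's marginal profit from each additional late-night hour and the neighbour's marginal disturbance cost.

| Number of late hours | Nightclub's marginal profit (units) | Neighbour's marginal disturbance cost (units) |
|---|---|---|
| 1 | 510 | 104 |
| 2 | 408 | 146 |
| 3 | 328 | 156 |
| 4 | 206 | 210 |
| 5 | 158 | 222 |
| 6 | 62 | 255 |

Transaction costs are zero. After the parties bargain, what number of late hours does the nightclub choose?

Bargaining reaches the level where marginal profit last exceeds marginal disturbance cost.
That holds through level 3 (328 ≥ 156) but not at 4 (206 < 210).

3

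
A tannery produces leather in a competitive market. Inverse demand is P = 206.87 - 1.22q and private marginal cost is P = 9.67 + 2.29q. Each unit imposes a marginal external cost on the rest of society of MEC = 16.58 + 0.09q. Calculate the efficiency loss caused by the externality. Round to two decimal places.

Market equilibrium (private): 9.67 + 2.29q = 206.87 - 1.22q → q_m = 56.1823.
Social marginal cost = private MC + MEC = 26.25 + 2.38q.
Set SMC = demand: 26.25 + 2.38q = 206.87 - 1.22q → q* = 50.1722.
The loss is the area between SMC and demand from q* to q_m; with linear curves that's a triangle of height MEC(q_m).
DWL = ½ × 6.0101 × 21.6364 = 65.0185.

DWL = 65.02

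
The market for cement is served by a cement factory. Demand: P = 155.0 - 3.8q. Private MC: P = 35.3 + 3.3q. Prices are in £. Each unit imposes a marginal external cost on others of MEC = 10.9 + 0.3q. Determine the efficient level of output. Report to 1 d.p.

Social marginal cost = private MC + MEC = 46.2 + 3.6q.
Set SMC = demand: 46.2 + 3.6q = 155.0 - 3.8q → q* = 14.7027.

q* = 14.7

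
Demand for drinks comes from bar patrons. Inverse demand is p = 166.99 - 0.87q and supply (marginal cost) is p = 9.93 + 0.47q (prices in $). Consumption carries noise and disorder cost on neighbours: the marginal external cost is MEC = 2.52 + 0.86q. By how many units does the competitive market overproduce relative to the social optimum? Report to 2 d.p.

Market equilibrium (private): 9.93 + 0.47q = 166.99 - 0.87q → q_m = 117.2090.
Social marginal benefit = demand − MEC = 164.47 - 1.73q.
Set SMB = MC: 164.47 - 1.73q = 9.93 + 0.47q → q* = 70.2455.
Gap = |117.2090 − 70.2455| = 46.9635.

46.96 units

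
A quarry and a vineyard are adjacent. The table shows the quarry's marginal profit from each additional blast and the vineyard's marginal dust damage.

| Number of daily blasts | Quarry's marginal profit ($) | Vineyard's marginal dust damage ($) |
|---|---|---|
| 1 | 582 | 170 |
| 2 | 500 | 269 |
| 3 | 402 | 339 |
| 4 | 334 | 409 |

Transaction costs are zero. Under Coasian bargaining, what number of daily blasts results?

3

Bargaining reaches the level where marginal profit last exceeds marginal dust damage.
That holds through level 3 (402 ≥ 339) but not at 4 (334 < 409).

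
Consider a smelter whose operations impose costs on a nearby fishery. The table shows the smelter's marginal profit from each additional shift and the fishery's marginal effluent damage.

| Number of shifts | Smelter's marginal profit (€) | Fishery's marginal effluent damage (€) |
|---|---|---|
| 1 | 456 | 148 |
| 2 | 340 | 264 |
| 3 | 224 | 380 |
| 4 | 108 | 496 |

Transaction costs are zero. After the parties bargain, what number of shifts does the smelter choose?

Bargaining reaches the level where marginal profit last exceeds marginal effluent damage.
That holds through level 2 (340 ≥ 264) but not at 3 (224 < 380).

2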